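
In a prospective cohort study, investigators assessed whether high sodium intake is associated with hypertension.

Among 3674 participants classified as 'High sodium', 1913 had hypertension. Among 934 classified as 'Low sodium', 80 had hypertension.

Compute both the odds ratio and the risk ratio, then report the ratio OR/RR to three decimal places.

1.908

From the description: a = 1913, b = 1761, c = 80, d = 854.
OR = (1913·854)/(1761·80) = 1633702/140880 = 11.59641
Risk in exposed = 1913/3674 = 0.52069; risk in unexposed = 80/934 = 0.08565; RR = 6.07901
OR/RR = 11.59641 / 6.07901 = 1.90762
The outcome is not rare, so the OR lies further from 1 than the RR.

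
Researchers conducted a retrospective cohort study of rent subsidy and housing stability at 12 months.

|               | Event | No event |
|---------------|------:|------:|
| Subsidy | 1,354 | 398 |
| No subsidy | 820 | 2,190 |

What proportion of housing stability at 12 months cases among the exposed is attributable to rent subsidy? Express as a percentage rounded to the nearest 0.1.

Cells: a = 1354, b = 398, c = 820, d = 2190.
Risk in exposed = 1354/1752 = 0.77283; risk in unexposed = 820/3010 = 0.27243.
RR = 0.77283/0.27243 = 2.83686
AR% = (RR − 1)/RR × 100 = (2.83686 − 1)/2.83686 × 100 = 64.7497%

64.7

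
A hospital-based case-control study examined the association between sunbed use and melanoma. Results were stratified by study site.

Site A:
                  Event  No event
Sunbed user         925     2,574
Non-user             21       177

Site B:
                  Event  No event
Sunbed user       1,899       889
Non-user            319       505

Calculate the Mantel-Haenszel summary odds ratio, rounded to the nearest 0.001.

3.326

OR_MH = Σ(aᵢdᵢ/nᵢ) / Σ(bᵢcᵢ/nᵢ), where nᵢ is the stratum total.
Stratum 1 (Site A): n = 3697; a·d/n = 925·177/3697 = 44.2859; b·c/n = 2574·21/3697 = 14.6210
Stratum 2 (Site B): n = 3612; a·d/n = 1899·505/3612 = 265.5025; b·c/n = 889·319/3612 = 78.5136
OR_MH = (44.2859 + 265.5025) / (14.6210 + 78.5136) = 309.7884 / 93.1346 = 3.32624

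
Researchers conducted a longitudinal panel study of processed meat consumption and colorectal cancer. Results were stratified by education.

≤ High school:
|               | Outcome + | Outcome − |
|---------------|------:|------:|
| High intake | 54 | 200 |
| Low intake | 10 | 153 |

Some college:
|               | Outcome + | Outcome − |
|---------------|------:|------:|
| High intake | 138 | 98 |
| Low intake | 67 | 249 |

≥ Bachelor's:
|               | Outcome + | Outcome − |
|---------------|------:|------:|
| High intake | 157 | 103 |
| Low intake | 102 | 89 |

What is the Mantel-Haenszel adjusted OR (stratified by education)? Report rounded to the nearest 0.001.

OR_MH = Σ(aᵢdᵢ/nᵢ) / Σ(bᵢcᵢ/nᵢ), where nᵢ is the stratum total.
Stratum 1 (≤ High school): n = 417; a·d/n = 54·153/417 = 19.8129; b·c/n = 200·10/417 = 4.7962
Stratum 2 (Some college): n = 552; a·d/n = 138·249/552 = 62.2500; b·c/n = 98·67/552 = 11.8949
Stratum 3 (≥ Bachelor's): n = 451; a·d/n = 157·89/451 = 30.9823; b·c/n = 103·102/451 = 23.2949
OR_MH = (19.8129 + 62.2500 + 30.9823) / (4.7962 + 11.8949 + 23.2949) = 113.0452 / 39.9860 = 2.82712

2.827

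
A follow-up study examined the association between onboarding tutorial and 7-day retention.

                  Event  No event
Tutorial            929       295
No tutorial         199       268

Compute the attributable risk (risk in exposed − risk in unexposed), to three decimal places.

Cells: a = 929, b = 295, c = 199, d = 268.
Risk in exposed = 929/1224 = 0.758987; risk in unexposed = 199/467 = 0.426124.
Risk difference = 0.758987 − 0.426124 = 0.332863

0.333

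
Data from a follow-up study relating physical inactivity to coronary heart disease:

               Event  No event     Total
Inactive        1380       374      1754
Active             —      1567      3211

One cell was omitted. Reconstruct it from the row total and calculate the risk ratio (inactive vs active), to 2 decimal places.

The missing cell is in the unexposed row: 3211 − 1567 = 1644.
So a = 1380, b = 374, c = 1644, d = 1567.
RR = [a/(a+b)] / [c/(c+d)] = (1380/1754) / (1644/3211) = 0.78677/0.51199 = 1.53670

1.54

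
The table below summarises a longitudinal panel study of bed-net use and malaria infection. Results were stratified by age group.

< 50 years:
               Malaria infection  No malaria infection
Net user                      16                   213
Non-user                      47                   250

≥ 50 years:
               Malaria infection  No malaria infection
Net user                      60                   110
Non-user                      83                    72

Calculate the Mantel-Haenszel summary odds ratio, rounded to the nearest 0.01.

0.44

OR_MH = Σ(aᵢdᵢ/nᵢ) / Σ(bᵢcᵢ/nᵢ), where nᵢ is the stratum total.
Stratum 1 (< 50 years): n = 526; a·d/n = 16·250/526 = 7.6046; b·c/n = 213·47/526 = 19.0323
Stratum 2 (≥ 50 years): n = 325; a·d/n = 60·72/325 = 13.2923; b·c/n = 110·83/325 = 28.0923
OR_MH = (7.6046 + 13.2923) / (19.0323 + 28.0923) = 20.8969 / 47.1246 = 0.44344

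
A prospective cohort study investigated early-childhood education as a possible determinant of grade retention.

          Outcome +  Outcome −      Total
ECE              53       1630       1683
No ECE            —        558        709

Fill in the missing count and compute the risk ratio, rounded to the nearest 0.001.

0.148

The missing cell is in the unexposed row: 709 − 558 = 151.
So a = 53, b = 1630, c = 151, d = 558.
RR = [a/(a+b)] / [c/(c+d)] = (53/1683) / (151/709) = 0.03149/0.21298 = 0.14786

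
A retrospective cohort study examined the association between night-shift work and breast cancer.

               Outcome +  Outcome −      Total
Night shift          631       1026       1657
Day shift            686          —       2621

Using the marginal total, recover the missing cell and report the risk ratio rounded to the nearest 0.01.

1.45

The missing cell is in the unexposed row: 2621 − 686 = 1935.
So a = 631, b = 1026, c = 686, d = 1935.
RR = [a/(a+b)] / [c/(c+d)] = (631/1657) / (686/2621) = 0.38081/0.26173 = 1.45496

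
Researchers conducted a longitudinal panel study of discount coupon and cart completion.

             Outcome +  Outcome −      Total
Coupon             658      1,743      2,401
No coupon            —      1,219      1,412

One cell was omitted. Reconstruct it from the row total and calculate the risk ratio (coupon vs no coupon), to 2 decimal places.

The missing cell is in the unexposed row: 1412 − 1219 = 193.
So a = 658, b = 1743, c = 193, d = 1219.
RR = [a/(a+b)] / [c/(c+d)] = (658/2401) / (193/1412) = 0.27405/0.13669 = 2.00498

2.00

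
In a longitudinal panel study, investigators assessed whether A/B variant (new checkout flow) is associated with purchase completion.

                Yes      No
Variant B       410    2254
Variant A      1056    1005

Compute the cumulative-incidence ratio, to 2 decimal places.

0.30

Cells: a = 410, b = 2254, c = 1056, d = 1005.
Risk in exposed = 410/2664 = 0.15390; risk in unexposed = 1056/2061 = 0.51237.
RR = 0.15390 / 0.51237 = 0.30037
The risk is 70% lower among the exposed than among the unexposed.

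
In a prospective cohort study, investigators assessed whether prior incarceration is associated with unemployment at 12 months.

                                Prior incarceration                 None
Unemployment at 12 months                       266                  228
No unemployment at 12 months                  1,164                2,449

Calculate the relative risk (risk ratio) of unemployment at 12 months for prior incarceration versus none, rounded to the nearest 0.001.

Reading the table with exposure as columns: a = 266 (Prior incarceration, case), b = 1164 (Prior incarceration, non-case), c = 228 (None, case), d = 2449.
Risk in exposed = 266/1430 = 0.18601; risk in unexposed = 228/2677 = 0.08517.
RR = 0.18601 / 0.08517 = 2.18403
The risk among the exposed is 2.18 times that among the unexposed.

2.184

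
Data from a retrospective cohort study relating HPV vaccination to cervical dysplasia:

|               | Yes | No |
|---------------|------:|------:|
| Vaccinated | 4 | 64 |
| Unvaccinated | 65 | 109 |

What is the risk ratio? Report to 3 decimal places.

Cells: a = 4, b = 64, c = 65, d = 109.
Risk in exposed = 4/68 = 0.05882; risk in unexposed = 65/174 = 0.37356.
RR = 0.05882 / 0.37356 = 0.15747
The risk is 84% lower among the exposed than among the unexposed.

0.157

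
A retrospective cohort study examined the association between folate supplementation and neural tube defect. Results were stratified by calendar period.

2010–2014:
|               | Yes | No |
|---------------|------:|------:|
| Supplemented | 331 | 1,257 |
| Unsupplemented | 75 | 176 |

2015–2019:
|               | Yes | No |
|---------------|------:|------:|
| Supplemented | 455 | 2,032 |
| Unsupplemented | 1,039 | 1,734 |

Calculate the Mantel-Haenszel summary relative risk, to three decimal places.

RR_MH = Σ(aᵢ·n₀ᵢ/nᵢ) / Σ(cᵢ·n₁ᵢ/nᵢ), with n₁ᵢ = aᵢ+bᵢ (exposed), n₀ᵢ = cᵢ+dᵢ (unexposed), nᵢ = n₁ᵢ+n₀ᵢ.
Stratum 1 (2010–2014): n₁ = 1588, n₀ = 251, n = 1839; a·n₀/n = 331·251/1839 = 45.1773; c·n₁/n = 75·1588/1839 = 64.7635
Stratum 2 (2015–2019): n₁ = 2487, n₀ = 2773, n = 5260; a·n₀/n = 455·2773/5260 = 239.8698; c·n₁/n = 1039·2487/5260 = 491.2534
RR_MH = (45.1773 + 239.8698) / (64.7635 + 491.2534) = 285.0470 / 556.0169 = 0.51266

0.513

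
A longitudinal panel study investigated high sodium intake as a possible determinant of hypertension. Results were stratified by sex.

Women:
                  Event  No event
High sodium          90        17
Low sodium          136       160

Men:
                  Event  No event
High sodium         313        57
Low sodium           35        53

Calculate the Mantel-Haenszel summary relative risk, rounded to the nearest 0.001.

RR_MH = Σ(aᵢ·n₀ᵢ/nᵢ) / Σ(cᵢ·n₁ᵢ/nᵢ), with n₁ᵢ = aᵢ+bᵢ (exposed), n₀ᵢ = cᵢ+dᵢ (unexposed), nᵢ = n₁ᵢ+n₀ᵢ.
Stratum 1 (Women): n₁ = 107, n₀ = 296, n = 403; a·n₀/n = 90·296/403 = 66.1042; c·n₁/n = 136·107/403 = 36.1092
Stratum 2 (Men): n₁ = 370, n₀ = 88, n = 458; a·n₀/n = 313·88/458 = 60.1397; c·n₁/n = 35·370/458 = 28.2751
RR_MH = (66.1042 + 60.1397) / (36.1092 + 28.2751) = 126.2440 / 64.3843 = 1.96079

1.961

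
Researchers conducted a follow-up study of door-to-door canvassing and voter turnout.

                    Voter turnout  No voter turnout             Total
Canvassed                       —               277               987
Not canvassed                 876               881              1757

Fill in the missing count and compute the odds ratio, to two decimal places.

2.58

The missing cell is in the exposed row: 987 − 277 = 710.
So a = 710, b = 277, c = 876, d = 881.
OR = (a·d)/(b·c) = (710 × 881) / (277 × 876) = 625510 / 242652 = 2.57781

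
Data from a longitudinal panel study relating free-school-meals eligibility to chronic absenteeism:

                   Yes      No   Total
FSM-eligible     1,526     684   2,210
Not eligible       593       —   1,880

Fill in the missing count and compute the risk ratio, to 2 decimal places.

2.19

The missing cell is in the unexposed row: 1880 − 593 = 1287.
So a = 1526, b = 684, c = 593, d = 1287.
RR = [a/(a+b)] / [c/(c+d)] = (1526/2210) / (593/1880) = 0.69050/0.31543 = 2.18910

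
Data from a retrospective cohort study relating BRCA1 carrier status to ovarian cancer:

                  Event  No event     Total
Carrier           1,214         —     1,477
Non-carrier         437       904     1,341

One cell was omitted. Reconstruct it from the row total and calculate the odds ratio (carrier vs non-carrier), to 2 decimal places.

The missing cell is in the exposed row: 1477 − 1214 = 263.
So a = 1214, b = 263, c = 437, d = 904.
OR = (a·d)/(b·c) = (1214 × 904) / (263 × 437) = 1097456 / 114931 = 9.54882

9.55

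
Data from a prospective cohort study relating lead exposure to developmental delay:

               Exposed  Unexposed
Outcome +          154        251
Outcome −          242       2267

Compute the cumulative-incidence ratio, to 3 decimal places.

3.901

Reading the table with exposure as columns: a = 154 (Exposed, case), b = 242 (Exposed, non-case), c = 251 (Unexposed, case), d = 2267.
Risk in exposed = 154/396 = 0.38889; risk in unexposed = 251/2518 = 0.09968.
RR = 0.38889 / 0.09968 = 3.90128
The risk among the exposed is 3.90 times that among the unexposed.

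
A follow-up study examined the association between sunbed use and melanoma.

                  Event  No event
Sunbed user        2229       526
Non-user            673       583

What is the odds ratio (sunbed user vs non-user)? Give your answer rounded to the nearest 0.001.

3.671

Cells: a = 2229, b = 526, c = 673, d = 583.
OR = (a·d)/(b·c) = (2229 × 583) / (526 × 673) = 1299507 / 353998 = 3.67094
The odds of melanoma are about 3.67 times as high in the sunbed user group.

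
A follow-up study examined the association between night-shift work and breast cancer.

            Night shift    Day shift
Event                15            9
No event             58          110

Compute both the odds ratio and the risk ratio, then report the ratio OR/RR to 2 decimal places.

Reading the table with exposure as columns: a = 15 (Night shift, case), b = 58 (Night shift, non-case), c = 9 (Day shift, case), d = 110.
OR = (15·110)/(58·9) = 1650/522 = 3.16092
Risk in exposed = 15/73 = 0.20548; risk in unexposed = 9/119 = 0.07563; RR = 2.71689
OR/RR = 3.16092 / 2.71689 = 1.16343
The outcome is not rare, so the OR lies further from 1 than the RR.

1.16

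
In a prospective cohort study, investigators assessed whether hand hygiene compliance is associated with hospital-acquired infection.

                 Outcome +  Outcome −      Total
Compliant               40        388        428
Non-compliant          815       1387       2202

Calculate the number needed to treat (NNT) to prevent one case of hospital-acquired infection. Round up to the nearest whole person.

Risk in treated group = 40/428 = 0.09346; risk in control = 815/2202 = 0.37012.
Absolute risk reduction = 0.37012 − 0.09346 = 0.27666
NNT = 1 / ARR = 1 / 0.27666 = 3.615 → round up → 4

4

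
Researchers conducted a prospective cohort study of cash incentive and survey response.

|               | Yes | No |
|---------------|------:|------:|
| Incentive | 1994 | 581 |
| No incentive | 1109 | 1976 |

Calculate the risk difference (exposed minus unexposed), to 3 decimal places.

Cells: a = 1994, b = 581, c = 1109, d = 1976.
Risk in exposed = 1994/2575 = 0.774369; risk in unexposed = 1109/3085 = 0.359481.
Risk difference = 0.774369 − 0.359481 = 0.414888

0.415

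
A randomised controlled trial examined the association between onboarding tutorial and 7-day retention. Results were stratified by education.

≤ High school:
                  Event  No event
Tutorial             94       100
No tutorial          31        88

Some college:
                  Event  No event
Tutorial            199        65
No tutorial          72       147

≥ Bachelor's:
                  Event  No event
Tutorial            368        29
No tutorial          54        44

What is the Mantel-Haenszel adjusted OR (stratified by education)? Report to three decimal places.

OR_MH = Σ(aᵢdᵢ/nᵢ) / Σ(bᵢcᵢ/nᵢ), where nᵢ is the stratum total.
Stratum 1 (≤ High school): n = 313; a·d/n = 94·88/313 = 26.4281; b·c/n = 100·31/313 = 9.9042
Stratum 2 (Some college): n = 483; a·d/n = 199·147/483 = 60.5652; b·c/n = 65·72/483 = 9.6894
Stratum 3 (≥ Bachelor's): n = 495; a·d/n = 368·44/495 = 32.7111; b·c/n = 29·54/495 = 3.1636
OR_MH = (26.4281 + 60.5652 + 32.7111) / (9.9042 + 9.6894 + 3.1636) = 119.7044 / 22.7572 = 5.26006

5.260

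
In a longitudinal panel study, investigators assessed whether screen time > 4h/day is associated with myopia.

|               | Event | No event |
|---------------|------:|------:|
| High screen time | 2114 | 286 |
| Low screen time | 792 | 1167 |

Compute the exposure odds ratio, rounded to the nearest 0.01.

Cells: a = 2114, b = 286, c = 792, d = 1167.
OR = (a·d)/(b·c) = (2114 × 1167) / (286 × 792) = 2467038 / 226512 = 10.89142
The odds of myopia are about 10.89 times as high in the high screen time group.

10.89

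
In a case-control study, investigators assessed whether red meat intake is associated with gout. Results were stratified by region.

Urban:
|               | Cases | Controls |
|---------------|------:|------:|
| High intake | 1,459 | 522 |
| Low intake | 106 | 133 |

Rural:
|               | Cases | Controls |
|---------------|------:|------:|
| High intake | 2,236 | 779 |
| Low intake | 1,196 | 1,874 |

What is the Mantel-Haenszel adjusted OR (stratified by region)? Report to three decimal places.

4.359

OR_MH = Σ(aᵢdᵢ/nᵢ) / Σ(bᵢcᵢ/nᵢ), where nᵢ is the stratum total.
Stratum 1 (Urban): n = 2220; a·d/n = 1459·133/2220 = 87.4086; b·c/n = 522·106/2220 = 24.9243
Stratum 2 (Rural): n = 6085; a·d/n = 2236·1874/6085 = 688.6219; b·c/n = 779·1196/6085 = 153.1116
OR_MH = (87.4086 + 688.6219) / (24.9243 + 153.1116) = 776.0304 / 178.0359 = 4.35884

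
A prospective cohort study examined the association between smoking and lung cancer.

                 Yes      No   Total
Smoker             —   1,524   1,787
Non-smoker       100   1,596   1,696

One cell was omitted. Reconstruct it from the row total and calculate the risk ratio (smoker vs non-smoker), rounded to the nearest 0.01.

2.50

The missing cell is in the exposed row: 1787 − 1524 = 263.
So a = 263, b = 1524, c = 100, d = 1596.
RR = [a/(a+b)] / [c/(c+d)] = (263/1787) / (100/1696) = 0.14717/0.05896 = 2.49607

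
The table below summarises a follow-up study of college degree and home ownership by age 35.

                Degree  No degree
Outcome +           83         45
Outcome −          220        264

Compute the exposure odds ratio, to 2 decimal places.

Reading the table with exposure as columns: a = 83 (Degree, case), b = 220 (Degree, non-case), c = 45 (No degree, case), d = 264.
OR = (a·d)/(b·c) = (83 × 264) / (220 × 45) = 21912 / 9900 = 2.21333
The odds of home ownership by age 35 are about 2.21 times as high in the degree group.

2.21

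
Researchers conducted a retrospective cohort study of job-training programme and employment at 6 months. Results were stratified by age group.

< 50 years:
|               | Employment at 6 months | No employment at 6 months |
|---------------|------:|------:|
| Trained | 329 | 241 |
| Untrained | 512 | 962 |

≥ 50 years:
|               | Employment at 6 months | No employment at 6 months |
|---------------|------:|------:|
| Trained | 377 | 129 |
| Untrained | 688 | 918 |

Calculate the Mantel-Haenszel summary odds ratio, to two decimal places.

3.11

OR_MH = Σ(aᵢdᵢ/nᵢ) / Σ(bᵢcᵢ/nᵢ), where nᵢ is the stratum total.
Stratum 1 (< 50 years): n = 2044; a·d/n = 329·962/2044 = 154.8425; b·c/n = 241·512/2044 = 60.3679
Stratum 2 (≥ 50 years): n = 2112; a·d/n = 377·918/2112 = 163.8665; b·c/n = 129·688/2112 = 42.0227
OR_MH = (154.8425 + 163.8665) / (60.3679 + 42.0227) = 318.7089 / 102.3906 = 3.11268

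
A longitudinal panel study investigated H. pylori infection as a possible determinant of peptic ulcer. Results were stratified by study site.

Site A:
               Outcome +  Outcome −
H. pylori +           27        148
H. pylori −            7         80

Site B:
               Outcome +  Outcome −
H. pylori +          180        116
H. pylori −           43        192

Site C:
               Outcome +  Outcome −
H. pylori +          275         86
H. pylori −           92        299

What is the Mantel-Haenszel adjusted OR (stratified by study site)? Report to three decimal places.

OR_MH = Σ(aᵢdᵢ/nᵢ) / Σ(bᵢcᵢ/nᵢ), where nᵢ is the stratum total.
Stratum 1 (Site A): n = 262; a·d/n = 27·80/262 = 8.2443; b·c/n = 148·7/262 = 3.9542
Stratum 2 (Site B): n = 531; a·d/n = 180·192/531 = 65.0847; b·c/n = 116·43/531 = 9.3936
Stratum 3 (Site C): n = 752; a·d/n = 275·299/752 = 109.3418; b·c/n = 86·92/752 = 10.5213
OR_MH = (8.2443 + 65.0847 + 109.3418) / (3.9542 + 9.3936 + 10.5213) = 182.6708 / 23.8691 = 7.65303

7.653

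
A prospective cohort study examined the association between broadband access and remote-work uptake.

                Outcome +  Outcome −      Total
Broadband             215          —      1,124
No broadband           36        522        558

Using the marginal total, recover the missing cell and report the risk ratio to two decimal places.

2.96

The missing cell is in the exposed row: 1124 − 215 = 909.
So a = 215, b = 909, c = 36, d = 522.
RR = [a/(a+b)] / [c/(c+d)] = (215/1124) / (36/558) = 0.19128/0.06452 = 2.96486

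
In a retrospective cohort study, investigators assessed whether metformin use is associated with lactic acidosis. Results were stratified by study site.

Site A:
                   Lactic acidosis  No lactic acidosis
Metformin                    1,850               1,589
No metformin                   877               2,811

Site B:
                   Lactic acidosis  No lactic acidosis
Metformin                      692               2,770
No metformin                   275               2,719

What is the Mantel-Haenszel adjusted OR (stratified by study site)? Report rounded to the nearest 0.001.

3.257

OR_MH = Σ(aᵢdᵢ/nᵢ) / Σ(bᵢcᵢ/nᵢ), where nᵢ is the stratum total.
Stratum 1 (Site A): n = 7127; a·d/n = 1850·2811/7127 = 729.6689; b·c/n = 1589·877/7127 = 195.5315
Stratum 2 (Site B): n = 6456; a·d/n = 692·2719/6456 = 291.4418; b·c/n = 2770·275/6456 = 117.9910
OR_MH = (729.6689 + 291.4418) / (195.5315 + 117.9910) = 1021.1106 / 313.5225 = 3.25690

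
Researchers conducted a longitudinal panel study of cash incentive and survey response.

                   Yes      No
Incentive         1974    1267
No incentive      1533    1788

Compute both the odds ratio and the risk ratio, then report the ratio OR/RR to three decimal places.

Cells: a = 1974, b = 1267, c = 1533, d = 1788.
OR = (1974·1788)/(1267·1533) = 3529512/1942311 = 1.81717
Risk in exposed = 1974/3241 = 0.60907; risk in unexposed = 1533/3321 = 0.46161; RR = 1.31946
OR/RR = 1.81717 / 1.31946 = 1.37721
The outcome is not rare, so the OR lies further from 1 than the RR.

1.377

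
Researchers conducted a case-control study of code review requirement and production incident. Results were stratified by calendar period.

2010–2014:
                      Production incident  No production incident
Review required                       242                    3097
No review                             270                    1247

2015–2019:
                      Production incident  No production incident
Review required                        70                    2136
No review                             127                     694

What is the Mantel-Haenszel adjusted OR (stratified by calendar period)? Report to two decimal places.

0.30

OR_MH = Σ(aᵢdᵢ/nᵢ) / Σ(bᵢcᵢ/nᵢ), where nᵢ is the stratum total.
Stratum 1 (2010–2014): n = 4856; a·d/n = 242·1247/4856 = 62.1446; b·c/n = 3097·270/4856 = 172.1973
Stratum 2 (2015–2019): n = 3027; a·d/n = 70·694/3027 = 16.0489; b·c/n = 2136·127/3027 = 89.6174
OR_MH = (62.1446 + 16.0489) / (172.1973 + 89.6174) = 78.1935 / 261.8147 = 0.29866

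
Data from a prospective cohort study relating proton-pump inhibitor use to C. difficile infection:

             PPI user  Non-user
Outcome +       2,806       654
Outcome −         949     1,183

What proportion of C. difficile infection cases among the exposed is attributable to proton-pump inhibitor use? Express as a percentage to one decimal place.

Reading the table with exposure as columns: a = 2806 (PPI user, case), b = 949 (PPI user, non-case), c = 654 (Non-user, case), d = 1183.
Risk in exposed = 2806/3755 = 0.74727; risk in unexposed = 654/1837 = 0.35602.
RR = 0.74727/0.35602 = 2.09898
AR% = (RR − 1)/RR × 100 = (2.09898 − 1)/2.09898 × 100 = 52.3579%

52.4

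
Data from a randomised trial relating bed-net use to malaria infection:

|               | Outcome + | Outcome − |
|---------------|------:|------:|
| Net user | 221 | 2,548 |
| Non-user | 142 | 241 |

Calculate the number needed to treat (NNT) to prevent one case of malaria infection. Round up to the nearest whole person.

4

Risk in treated group = 221/2769 = 0.07981; risk in control = 142/383 = 0.37076.
Absolute risk reduction = 0.37076 − 0.07981 = 0.29094
NNT = 1 / ARR = 1 / 0.29094 = 3.437 → round up → 4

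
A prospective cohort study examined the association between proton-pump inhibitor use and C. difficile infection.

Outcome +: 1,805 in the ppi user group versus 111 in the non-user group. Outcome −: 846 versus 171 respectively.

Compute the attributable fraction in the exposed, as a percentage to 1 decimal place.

42.2

From the description: a = 1805, b = 846, c = 111, d = 171.
Risk in exposed = 1805/2651 = 0.68088; risk in unexposed = 111/282 = 0.39362.
RR = 0.68088/0.39362 = 1.72979
AR% = (RR − 1)/RR × 100 = (1.72979 − 1)/1.72979 × 100 = 42.1895%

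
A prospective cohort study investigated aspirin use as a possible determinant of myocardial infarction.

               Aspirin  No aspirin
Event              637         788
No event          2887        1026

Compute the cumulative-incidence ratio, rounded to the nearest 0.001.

Reading the table with exposure as columns: a = 637 (Aspirin, case), b = 2887 (Aspirin, non-case), c = 788 (No aspirin, case), d = 1026.
Risk in exposed = 637/3524 = 0.18076; risk in unexposed = 788/1814 = 0.43440.
RR = 0.18076 / 0.43440 = 0.41612
The risk is 58% lower among the exposed than among the unexposed.

0.416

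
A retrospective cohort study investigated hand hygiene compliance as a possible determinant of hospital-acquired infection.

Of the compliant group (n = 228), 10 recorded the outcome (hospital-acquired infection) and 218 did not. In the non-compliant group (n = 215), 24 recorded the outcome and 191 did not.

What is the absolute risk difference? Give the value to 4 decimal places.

-0.0678

From the description: a = 10, b = 218, c = 24, d = 191.
Risk in exposed = 10/228 = 0.043860; risk in unexposed = 24/215 = 0.111628.
Risk difference = 0.043860 − 0.111628 = -0.067768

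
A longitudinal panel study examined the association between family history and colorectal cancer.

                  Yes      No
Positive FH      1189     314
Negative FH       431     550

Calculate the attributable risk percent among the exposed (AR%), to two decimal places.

Cells: a = 1189, b = 314, c = 431, d = 550.
Risk in exposed = 1189/1503 = 0.79108; risk in unexposed = 431/981 = 0.43935.
RR = 0.79108/0.43935 = 1.80059
AR% = (RR − 1)/RR × 100 = (1.80059 − 1)/1.80059 × 100 = 44.4626%

44.46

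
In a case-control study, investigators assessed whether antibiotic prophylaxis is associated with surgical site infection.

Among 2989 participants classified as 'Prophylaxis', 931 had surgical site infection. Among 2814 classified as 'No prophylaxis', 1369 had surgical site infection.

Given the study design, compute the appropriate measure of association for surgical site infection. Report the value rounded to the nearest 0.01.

0.48

From the description: a = 931, b = 2058, c = 1369, d = 1445.
This is a case-control study: participants were sampled on outcome status, so risks in the source population cannot be estimated directly — relative risk is not valid here. The odds ratio is the appropriate measure.
OR = (a·d)/(b·c) = (931 × 1445) / (2058 × 1369) = 1345295 / 2817402 = 0.47749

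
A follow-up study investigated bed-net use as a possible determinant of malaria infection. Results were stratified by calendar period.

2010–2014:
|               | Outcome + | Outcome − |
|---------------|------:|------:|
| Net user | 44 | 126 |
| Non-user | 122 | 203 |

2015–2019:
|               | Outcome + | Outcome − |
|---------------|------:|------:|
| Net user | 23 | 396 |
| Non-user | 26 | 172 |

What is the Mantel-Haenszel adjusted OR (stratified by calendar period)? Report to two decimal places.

0.51

OR_MH = Σ(aᵢdᵢ/nᵢ) / Σ(bᵢcᵢ/nᵢ), where nᵢ is the stratum total.
Stratum 1 (2010–2014): n = 495; a·d/n = 44·203/495 = 18.0444; b·c/n = 126·122/495 = 31.0545
Stratum 2 (2015–2019): n = 617; a·d/n = 23·172/617 = 6.4117; b·c/n = 396·26/617 = 16.6872
OR_MH = (18.0444 + 6.4117) / (31.0545 + 16.6872) = 24.4561 / 47.7417 = 0.51226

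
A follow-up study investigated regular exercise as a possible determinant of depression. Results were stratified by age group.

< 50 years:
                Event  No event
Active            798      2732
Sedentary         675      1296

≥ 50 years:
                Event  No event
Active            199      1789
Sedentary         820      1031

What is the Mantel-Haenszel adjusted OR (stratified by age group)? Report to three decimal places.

0.337

OR_MH = Σ(aᵢdᵢ/nᵢ) / Σ(bᵢcᵢ/nᵢ), where nᵢ is the stratum total.
Stratum 1 (< 50 years): n = 5501; a·d/n = 798·1296/5501 = 188.0036; b·c/n = 2732·675/5501 = 335.2300
Stratum 2 (≥ 50 years): n = 3839; a·d/n = 199·1031/3839 = 53.4433; b·c/n = 1789·820/3839 = 382.1256
OR_MH = (188.0036 + 53.4433) / (335.2300 + 382.1256) = 241.4470 / 717.3555 = 0.33658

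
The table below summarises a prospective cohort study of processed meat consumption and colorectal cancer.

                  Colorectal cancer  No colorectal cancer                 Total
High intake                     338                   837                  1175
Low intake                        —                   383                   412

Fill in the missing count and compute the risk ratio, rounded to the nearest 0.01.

4.09

The missing cell is in the unexposed row: 412 − 383 = 29.
So a = 338, b = 837, c = 29, d = 383.
RR = [a/(a+b)] / [c/(c+d)] = (338/1175) / (29/412) = 0.28766/0.07039 = 4.08675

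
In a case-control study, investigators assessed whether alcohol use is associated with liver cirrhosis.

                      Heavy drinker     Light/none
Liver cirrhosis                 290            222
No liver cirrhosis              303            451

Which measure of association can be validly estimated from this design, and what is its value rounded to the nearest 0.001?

1.944

Reading the table with exposure as columns: a = 290 (Heavy drinker, case), b = 303 (Heavy drinker, non-case), c = 222 (Light/none, case), d = 451.
This is a case-control study: participants were sampled on outcome status, so risks in the source population cannot be estimated directly — relative risk is not valid here. The odds ratio is the appropriate measure.
OR = (a·d)/(b·c) = (290 × 451) / (303 × 222) = 130790 / 67266 = 1.94437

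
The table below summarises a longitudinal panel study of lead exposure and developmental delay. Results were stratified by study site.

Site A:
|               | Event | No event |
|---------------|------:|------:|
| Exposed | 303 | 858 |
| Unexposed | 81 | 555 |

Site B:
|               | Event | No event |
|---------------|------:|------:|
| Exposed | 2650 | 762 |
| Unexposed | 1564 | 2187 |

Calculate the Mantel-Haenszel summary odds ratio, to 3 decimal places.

4.402

OR_MH = Σ(aᵢdᵢ/nᵢ) / Σ(bᵢcᵢ/nᵢ), where nᵢ is the stratum total.
Stratum 1 (Site A): n = 1797; a·d/n = 303·555/1797 = 93.5810; b·c/n = 858·81/1797 = 38.6745
Stratum 2 (Site B): n = 7163; a·d/n = 2650·2187/7163 = 809.0954; b·c/n = 762·1564/7163 = 166.3783
OR_MH = (93.5810 + 809.0954) / (38.6745 + 166.3783) = 902.6763 / 205.0528 = 4.40217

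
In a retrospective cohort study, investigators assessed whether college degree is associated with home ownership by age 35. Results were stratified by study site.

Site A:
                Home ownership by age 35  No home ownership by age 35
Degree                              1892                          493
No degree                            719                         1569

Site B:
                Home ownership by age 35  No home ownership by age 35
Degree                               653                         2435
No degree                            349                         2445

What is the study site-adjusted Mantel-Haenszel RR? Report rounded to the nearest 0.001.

2.248

RR_MH = Σ(aᵢ·n₀ᵢ/nᵢ) / Σ(cᵢ·n₁ᵢ/nᵢ), with n₁ᵢ = aᵢ+bᵢ (exposed), n₀ᵢ = cᵢ+dᵢ (unexposed), nᵢ = n₁ᵢ+n₀ᵢ.
Stratum 1 (Site A): n₁ = 2385, n₀ = 2288, n = 4673; a·n₀/n = 1892·2288/4673 = 926.3634; c·n₁/n = 719·2385/4673 = 366.9623
Stratum 2 (Site B): n₁ = 3088, n₀ = 2794, n = 5882; a·n₀/n = 653·2794/5882 = 310.1806; c·n₁/n = 349·3088/5882 = 183.2220
RR_MH = (926.3634 + 310.1806) / (366.9623 + 183.2220) = 1236.5439 / 550.1844 = 2.24751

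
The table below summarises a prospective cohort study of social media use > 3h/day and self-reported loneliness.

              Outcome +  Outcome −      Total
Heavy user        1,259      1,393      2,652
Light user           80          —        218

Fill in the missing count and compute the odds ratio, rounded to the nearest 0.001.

1.559

The missing cell is in the unexposed row: 218 − 80 = 138.
So a = 1259, b = 1393, c = 80, d = 138.
OR = (a·d)/(b·c) = (1259 × 138) / (1393 × 80) = 173742 / 111440 = 1.55906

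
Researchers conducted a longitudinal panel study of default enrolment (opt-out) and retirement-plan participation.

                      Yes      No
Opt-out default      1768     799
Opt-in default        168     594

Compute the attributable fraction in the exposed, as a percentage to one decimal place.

68.0

Cells: a = 1768, b = 799, c = 168, d = 594.
Risk in exposed = 1768/2567 = 0.68874; risk in unexposed = 168/762 = 0.22047.
RR = 0.68874/0.22047 = 3.12394
AR% = (RR − 1)/RR × 100 = (3.12394 − 1)/3.12394 × 100 = 67.9891%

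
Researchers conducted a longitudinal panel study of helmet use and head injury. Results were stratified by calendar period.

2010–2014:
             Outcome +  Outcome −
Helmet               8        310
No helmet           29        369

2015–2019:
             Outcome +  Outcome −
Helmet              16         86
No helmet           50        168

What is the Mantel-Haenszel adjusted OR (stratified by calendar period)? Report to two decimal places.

0.48

OR_MH = Σ(aᵢdᵢ/nᵢ) / Σ(bᵢcᵢ/nᵢ), where nᵢ is the stratum total.
Stratum 1 (2010–2014): n = 716; a·d/n = 8·369/716 = 4.1229; b·c/n = 310·29/716 = 12.5559
Stratum 2 (2015–2019): n = 320; a·d/n = 16·168/320 = 8.4000; b·c/n = 86·50/320 = 13.4375
OR_MH = (4.1229 + 8.4000) / (12.5559 + 13.4375) = 12.5229 / 25.9934 = 0.48177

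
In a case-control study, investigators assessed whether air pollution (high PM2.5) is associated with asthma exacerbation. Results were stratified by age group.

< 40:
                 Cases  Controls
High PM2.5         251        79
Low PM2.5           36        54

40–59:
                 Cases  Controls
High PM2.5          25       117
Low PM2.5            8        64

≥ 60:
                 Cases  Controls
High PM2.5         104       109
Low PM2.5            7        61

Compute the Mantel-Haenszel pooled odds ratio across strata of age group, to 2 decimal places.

4.50

OR_MH = Σ(aᵢdᵢ/nᵢ) / Σ(bᵢcᵢ/nᵢ), where nᵢ is the stratum total.
Stratum 1 (< 40): n = 420; a·d/n = 251·54/420 = 32.2714; b·c/n = 79·36/420 = 6.7714
Stratum 2 (40–59): n = 214; a·d/n = 25·64/214 = 7.4766; b·c/n = 117·8/214 = 4.3738
Stratum 3 (≥ 60): n = 281; a·d/n = 104·61/281 = 22.5765; b·c/n = 109·7/281 = 2.7153
OR_MH = (32.2714 + 7.4766 + 22.5765) / (6.7714 + 4.3738 + 2.7153) = 62.3246 / 13.8606 = 4.49654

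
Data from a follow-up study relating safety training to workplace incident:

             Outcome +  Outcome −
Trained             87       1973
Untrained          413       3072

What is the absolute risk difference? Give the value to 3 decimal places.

Cells: a = 87, b = 1973, c = 413, d = 3072.
Risk in exposed = 87/2060 = 0.042233; risk in unexposed = 413/3485 = 0.118508.
Risk difference = 0.042233 − 0.118508 = -0.076275

-0.076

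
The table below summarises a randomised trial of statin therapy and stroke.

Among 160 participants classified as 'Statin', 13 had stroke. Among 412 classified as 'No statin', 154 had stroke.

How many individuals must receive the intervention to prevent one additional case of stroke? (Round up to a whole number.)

Risk in treated group = 13/160 = 0.08125; risk in control = 154/412 = 0.37379.
Absolute risk reduction = 0.37379 − 0.08125 = 0.29254
NNT = 1 / ARR = 1 / 0.29254 = 3.418 → round up → 4

4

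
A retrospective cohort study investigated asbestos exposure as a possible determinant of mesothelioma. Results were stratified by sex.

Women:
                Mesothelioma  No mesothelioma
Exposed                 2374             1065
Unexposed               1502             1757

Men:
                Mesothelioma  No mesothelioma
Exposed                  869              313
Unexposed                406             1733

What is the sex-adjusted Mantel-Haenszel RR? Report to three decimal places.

RR_MH = Σ(aᵢ·n₀ᵢ/nᵢ) / Σ(cᵢ·n₁ᵢ/nᵢ), with n₁ᵢ = aᵢ+bᵢ (exposed), n₀ᵢ = cᵢ+dᵢ (unexposed), nᵢ = n₁ᵢ+n₀ᵢ.
Stratum 1 (Women): n₁ = 3439, n₀ = 3259, n = 6698; a·n₀/n = 2374·3259/6698 = 1155.1009; c·n₁/n = 1502·3439/6698 = 771.1821
Stratum 2 (Men): n₁ = 1182, n₀ = 2139, n = 3321; a·n₀/n = 869·2139/3321 = 559.7082; c·n₁/n = 406·1182/3321 = 144.5023
RR_MH = (1155.1009 + 559.7082) / (771.1821 + 144.5023) = 1714.8091 / 915.6844 = 1.87271

1.873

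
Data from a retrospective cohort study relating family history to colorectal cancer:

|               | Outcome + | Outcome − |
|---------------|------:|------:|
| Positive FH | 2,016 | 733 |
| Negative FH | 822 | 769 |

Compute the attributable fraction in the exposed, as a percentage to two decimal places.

Cells: a = 2016, b = 733, c = 822, d = 769.
Risk in exposed = 2016/2749 = 0.73336; risk in unexposed = 822/1591 = 0.51666.
RR = 0.73336/0.51666 = 1.41943
AR% = (RR − 1)/RR × 100 = (1.41943 − 1)/1.41943 × 100 = 29.5492%

29.55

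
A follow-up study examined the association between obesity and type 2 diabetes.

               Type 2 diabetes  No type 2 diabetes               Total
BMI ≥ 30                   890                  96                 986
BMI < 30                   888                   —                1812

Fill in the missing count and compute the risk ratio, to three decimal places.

The missing cell is in the unexposed row: 1812 − 888 = 924.
So a = 890, b = 96, c = 888, d = 924.
RR = [a/(a+b)] / [c/(c+d)] = (890/986) / (888/1812) = 0.90264/0.49007 = 1.84187

1.842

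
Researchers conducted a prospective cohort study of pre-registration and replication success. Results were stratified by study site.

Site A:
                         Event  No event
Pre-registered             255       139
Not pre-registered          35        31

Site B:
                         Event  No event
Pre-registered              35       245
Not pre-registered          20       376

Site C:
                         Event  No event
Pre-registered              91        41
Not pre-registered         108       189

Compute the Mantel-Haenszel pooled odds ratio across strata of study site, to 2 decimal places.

2.73

OR_MH = Σ(aᵢdᵢ/nᵢ) / Σ(bᵢcᵢ/nᵢ), where nᵢ is the stratum total.
Stratum 1 (Site A): n = 460; a·d/n = 255·31/460 = 17.1848; b·c/n = 139·35/460 = 10.5761
Stratum 2 (Site B): n = 676; a·d/n = 35·376/676 = 19.4675; b·c/n = 245·20/676 = 7.2485
Stratum 3 (Site C): n = 429; a·d/n = 91·189/429 = 40.0909; b·c/n = 41·108/429 = 10.3217
OR_MH = (17.1848 + 19.4675 + 40.0909) / (10.5761 + 7.2485 + 10.3217) = 76.7431 / 28.1463 = 2.72658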